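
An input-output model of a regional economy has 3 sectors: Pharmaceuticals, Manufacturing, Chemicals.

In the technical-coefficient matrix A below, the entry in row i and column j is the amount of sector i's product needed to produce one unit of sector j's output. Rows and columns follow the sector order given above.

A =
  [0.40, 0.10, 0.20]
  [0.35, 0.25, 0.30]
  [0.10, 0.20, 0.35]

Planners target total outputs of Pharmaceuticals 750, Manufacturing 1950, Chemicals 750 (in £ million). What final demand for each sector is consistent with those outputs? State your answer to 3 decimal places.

I − A =
  [   0.60    -0.10    -0.20]
  [  -0.35     0.75    -0.30]
  [  -0.10    -0.20     0.65]
d = (I − A) x:
  d_1 = (+0.60)·750 + (-0.10)·1950 + (-0.20)·750 = 105.000
  d_2 = (-0.35)·750 + (+0.75)·1950 + (-0.30)·750 = 975.000
  d_3 = (-0.10)·750 + (-0.20)·1950 + (+0.65)·750 = 22.500

d_1 = 105.000, d_2 = 975.000, d_3 = 22.500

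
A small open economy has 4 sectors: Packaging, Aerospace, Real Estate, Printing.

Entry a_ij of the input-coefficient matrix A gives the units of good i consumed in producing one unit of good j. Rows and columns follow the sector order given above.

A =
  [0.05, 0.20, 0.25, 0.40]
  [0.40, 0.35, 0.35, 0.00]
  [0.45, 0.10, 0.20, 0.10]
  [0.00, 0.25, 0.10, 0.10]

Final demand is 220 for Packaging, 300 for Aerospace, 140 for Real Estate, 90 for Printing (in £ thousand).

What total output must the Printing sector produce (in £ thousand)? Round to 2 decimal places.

I − A =
  [   0.95    -0.20    -0.25    -0.40]
  [  -0.40     0.65    -0.35     0.00]
  [  -0.45    -0.10     0.80    -0.10]
  [   0.00    -0.25    -0.10     0.90]
Compute the cofactors C_ij = (−1)^(i+j)·(3×3 minor ij) of I−A; the adjugate is their transpose:
adj(I−A) = Cᵀ =
  [ 0.421250   0.254750   0.270250   0.217250]
  [ 0.425750   0.555250   0.405250   0.234250]
  [ 0.309250   0.235250   0.443750   0.186750]
  [ 0.152625   0.180375   0.161875   0.282125]
det(I−A) = Σ_j (I−A)_1j·C_1j = (0.95)(0.421250) + (-0.20)(0.425750) + (-0.25)(0.309250) + (-0.40)(0.152625) = 0.176675
(I − A)⁻¹ = adj(I−A) / det(I−A) ≈
  [   2.3843     1.4419     1.5296     1.2297]
  [   2.4098     3.1428     2.2938     1.3259]
  [   1.7504     1.3315     2.5117     1.0570]
  [   0.8639     1.0209     0.9162     1.5969]
x = (I − A)⁻¹ d = adj(I−A)·d / det(I−A), with det(I−A) = 0.176675:
  x_1 = (0.421250·220 + 0.254750·300 + 0.270250·140 + 0.217250·90) / 0.176675 = 226.4875 / 0.176675 ≈ 1281.94
  x_2 = (0.425750·220 + 0.555250·300 + 0.405250·140 + 0.234250·90) / 0.176675 = 338.0575 / 0.176675 ≈ 1913.44
  x_3 = (0.309250·220 + 0.235250·300 + 0.443750·140 + 0.186750·90) / 0.176675 = 217.5425 / 0.176675 ≈ 1231.31
  x_4 = (0.152625·220 + 0.180375·300 + 0.161875·140 + 0.282125·90) / 0.176675 = 135.74375 / 0.176675 ≈ 768.32

x_4 = 768.32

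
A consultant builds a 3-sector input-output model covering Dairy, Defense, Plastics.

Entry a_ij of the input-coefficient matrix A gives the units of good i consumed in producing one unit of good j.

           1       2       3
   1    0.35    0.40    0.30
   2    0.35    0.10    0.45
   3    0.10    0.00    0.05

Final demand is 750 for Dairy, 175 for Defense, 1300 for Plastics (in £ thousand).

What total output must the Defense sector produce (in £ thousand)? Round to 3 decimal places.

I − A =
  [   0.65    -0.40    -0.30]
  [  -0.35     0.90    -0.45]
  [  -0.10     0.00     0.95]
Cofactors of I−A, C_ij = (−1)^(i+j)·(minor ij) (rows/columns in the sector order above):
  C_11 = (0.90)(0.95) − (-0.45)(0.00) = 0.8550
  C_12 = −[(-0.35)(0.95) − (-0.45)(-0.10)] = 0.3775
  C_13 = (-0.35)(0.00) − (0.90)(-0.10) = 0.0900
  C_21 = −[(-0.40)(0.95) − (-0.30)(0.00)] = 0.3800
  C_22 = (0.65)(0.95) − (-0.30)(-0.10) = 0.5875
  C_23 = −[(0.65)(0.00) − (-0.40)(-0.10)] = 0.0400
  C_31 = (-0.40)(-0.45) − (-0.30)(0.90) = 0.4500
  C_32 = −[(0.65)(-0.45) − (-0.30)(-0.35)] = 0.3975
  C_33 = (0.65)(0.90) − (-0.40)(-0.35) = 0.4450
det(I−A) = Σ_j (I−A)_1j·C_1j = (0.65)(0.8550) + (-0.40)(0.3775) + (-0.30)(0.0900) = 0.37775
adj(I−A) = Cᵀ =
  [ 0.8550   0.3800   0.4500]
  [ 0.3775   0.5875   0.3975]
  [ 0.0900   0.0400   0.4450]
(I − A)⁻¹ = adj(I−A) / det(I−A) ≈
  [   2.2634     1.0060     1.1913]
  [   0.9993     1.5553     1.0523]
  [   0.2383     0.1059     1.1780]
x = (I − A)⁻¹ d = adj(I−A)·d / det(I−A), with det(I−A) = 0.37775:
  x_1 = (0.8550·750 + 0.3800·175 + 0.4500·1300) / 0.37775 = 1292.75 / 0.37775 ≈ 3422.237
  x_2 = (0.3775·750 + 0.5875·175 + 0.3975·1300) / 0.37775 = 902.6875 / 0.37775 ≈ 2389.643
  x_3 = (0.0900·750 + 0.0400·175 + 0.4450·1300) / 0.37775 = 653.00 / 0.37775 ≈ 1728.657

x_2 = 2389.643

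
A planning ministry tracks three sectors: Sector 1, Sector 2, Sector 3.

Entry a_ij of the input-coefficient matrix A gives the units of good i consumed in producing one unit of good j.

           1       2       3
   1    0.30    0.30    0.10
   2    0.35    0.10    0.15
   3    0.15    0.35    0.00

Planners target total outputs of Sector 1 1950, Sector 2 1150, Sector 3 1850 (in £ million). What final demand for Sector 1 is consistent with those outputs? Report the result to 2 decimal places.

I − A =
  [   0.70    -0.30    -0.10]
  [  -0.35     0.90    -0.15]
  [  -0.15    -0.35     1.00]
d = (I − A) x:
  d_1 = (+0.70)·1950 + (-0.30)·1150 + (-0.10)·1850 = 835.00
  d_2 = (-0.35)·1950 + (+0.90)·1150 + (-0.15)·1850 = 75.00
  d_3 = (-0.15)·1950 + (-0.35)·1150 + (+1.00)·1850 = 1155.00

d_1 = 835.00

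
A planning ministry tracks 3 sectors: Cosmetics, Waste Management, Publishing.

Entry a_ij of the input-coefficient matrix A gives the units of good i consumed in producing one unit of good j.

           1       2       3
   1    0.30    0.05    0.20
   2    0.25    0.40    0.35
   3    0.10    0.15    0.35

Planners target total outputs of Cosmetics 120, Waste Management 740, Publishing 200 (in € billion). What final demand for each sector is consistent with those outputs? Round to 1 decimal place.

d_1 = 7.0, d_2 = 344.0, d_3 = 7.0

I − A =
  [   0.70    -0.05    -0.20]
  [  -0.25     0.60    -0.35]
  [  -0.10    -0.15     0.65]
d = (I − A) x:
  d_1 = (+0.70)·120 + (-0.05)·740 + (-0.20)·200 = 7.0
  d_2 = (-0.25)·120 + (+0.60)·740 + (-0.35)·200 = 344.0
  d_3 = (-0.10)·120 + (-0.15)·740 + (+0.65)·200 = 7.0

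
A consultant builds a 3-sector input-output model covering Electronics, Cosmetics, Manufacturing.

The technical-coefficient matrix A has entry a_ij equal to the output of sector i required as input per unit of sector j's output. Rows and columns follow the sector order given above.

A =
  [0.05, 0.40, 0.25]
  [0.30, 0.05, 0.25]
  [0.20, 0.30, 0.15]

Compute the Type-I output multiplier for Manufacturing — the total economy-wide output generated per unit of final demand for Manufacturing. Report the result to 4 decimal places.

I − A =
  [   0.95    -0.40    -0.25]
  [  -0.30     0.95    -0.25]
  [  -0.20    -0.30     0.85]
Cofactors of I−A, C_ij = (−1)^(i+j)·(minor ij) (rows/columns in the sector order above):
  C_11 = (0.95)(0.85) − (-0.25)(-0.30) = 0.7325
  C_12 = −[(-0.30)(0.85) − (-0.25)(-0.20)] = 0.3050
  C_13 = (-0.30)(-0.30) − (0.95)(-0.20) = 0.2800
  C_21 = −[(-0.40)(0.85) − (-0.25)(-0.30)] = 0.4150
  C_22 = (0.95)(0.85) − (-0.25)(-0.20) = 0.7575
  C_23 = −[(0.95)(-0.30) − (-0.40)(-0.20)] = 0.3650
  C_31 = (-0.40)(-0.25) − (-0.25)(0.95) = 0.3375
  C_32 = −[(0.95)(-0.25) − (-0.25)(-0.30)] = 0.3125
  C_33 = (0.95)(0.95) − (-0.40)(-0.30) = 0.7825
det(I−A) = Σ_j (I−A)_1j·C_1j = (0.95)(0.7325) + (-0.40)(0.3050) + (-0.25)(0.2800) = 0.503875
adj(I−A) = Cᵀ =
  [ 0.7325   0.4150   0.3375]
  [ 0.3050   0.7575   0.3125]
  [ 0.2800   0.3650   0.7825]
(I − A)⁻¹ = adj(I−A) / det(I−A) ≈
  [   1.45373     0.82362     0.66981]
  [   0.60531     1.50335     0.62019]
  [   0.55569     0.72439     1.55296]
The output multiplier for sector j is the column-j sum of the Leontief inverse (I − A)⁻¹ = adj(I−A) / det(I−A).
Column 3 of adj(I−A): (0.3375, 0.3125, 0.7825); det(I−A) = 0.503875.
m_3 = (0.3375 + 0.3125 + 0.7825) / 0.503875 = 1.4325 / 0.503875 ≈ 2.8430.

m_3 = 2.8430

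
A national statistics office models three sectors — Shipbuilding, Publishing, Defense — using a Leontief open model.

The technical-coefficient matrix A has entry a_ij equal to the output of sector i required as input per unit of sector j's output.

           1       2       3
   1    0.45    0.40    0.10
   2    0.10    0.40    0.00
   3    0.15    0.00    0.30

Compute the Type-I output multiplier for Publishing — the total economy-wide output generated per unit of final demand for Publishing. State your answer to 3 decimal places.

I − A =
  [   0.55    -0.40    -0.10]
  [  -0.10     0.60     0.00]
  [  -0.15     0.00     0.70]
Cofactors of I−A, C_ij = (−1)^(i+j)·(minor ij) (rows/columns in the sector order above):
  C_11 = (0.60)(0.70) − (0.00)(0.00) = 0.4200
  C_12 = −[(-0.10)(0.70) − (0.00)(-0.15)] = 0.0700
  C_13 = (-0.10)(0.00) − (0.60)(-0.15) = 0.0900
  C_21 = −[(-0.40)(0.70) − (-0.10)(0.00)] = 0.2800
  C_22 = (0.55)(0.70) − (-0.10)(-0.15) = 0.3700
  C_23 = −[(0.55)(0.00) − (-0.40)(-0.15)] = 0.0600
  C_31 = (-0.40)(0.00) − (-0.10)(0.60) = 0.0600
  C_32 = −[(0.55)(0.00) − (-0.10)(-0.10)] = 0.0100
  C_33 = (0.55)(0.60) − (-0.40)(-0.10) = 0.2900
det(I−A) = Σ_j (I−A)_1j·C_1j = (0.55)(0.4200) + (-0.40)(0.0700) + (-0.10)(0.0900) = 0.1940
adj(I−A) = Cᵀ =
  [ 0.4200   0.2800   0.0600]
  [ 0.0700   0.3700   0.0100]
  [ 0.0900   0.0600   0.2900]
(I − A)⁻¹ = adj(I−A) / det(I−A) ≈
  [   2.1649     1.4433     0.3093]
  [   0.3608     1.9072     0.0515]
  [   0.4639     0.3093     1.4948]
The output multiplier for sector j is the column-j sum of the Leontief inverse (I − A)⁻¹ = adj(I−A) / det(I−A).
Column 2 of adj(I−A): (0.2800, 0.3700, 0.0600); det(I−A) = 0.1940.
m_2 = (0.2800 + 0.3700 + 0.0600) / 0.1940 = 0.71 / 0.1940 ≈ 3.660.

m_2 = 3.660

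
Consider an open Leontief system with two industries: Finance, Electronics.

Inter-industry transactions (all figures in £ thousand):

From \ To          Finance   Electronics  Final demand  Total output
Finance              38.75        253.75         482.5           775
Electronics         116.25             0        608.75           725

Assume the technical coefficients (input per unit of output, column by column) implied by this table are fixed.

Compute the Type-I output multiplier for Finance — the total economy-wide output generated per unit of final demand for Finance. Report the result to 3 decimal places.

Technical coefficients a_ij = z_ij / X_j:
  a_11 = 38.75/775 = 0.05, a_21 = 116.25/775 = 0.15
  a_12 = 253.75/725 = 0.35, a_22 = 0/725 = 0.00
I − A =
  [   0.95    -0.35]
  [  -0.15     1.00]
det(I−A) = (0.95)(1.00) − (-0.35)(-0.15) = 0.8975
adj(I−A) = [[1.00, 0.35], [0.15, 0.95]]
(I − A)⁻¹ = adj(I−A) / det(I−A) ≈
  [   1.1142     0.3900]
  [   0.1671     1.0585]
The output multiplier for sector j is the column-j sum of the Leontief inverse (I − A)⁻¹ = adj(I−A) / det(I−A).
Column 1 of adj(I−A): (1.00, 0.15); det(I−A) = 0.8975.
m_1 = (1.00 + 0.15) / 0.8975 = 1.15 / 0.8975 ≈ 1.281.

m_1 = 1.281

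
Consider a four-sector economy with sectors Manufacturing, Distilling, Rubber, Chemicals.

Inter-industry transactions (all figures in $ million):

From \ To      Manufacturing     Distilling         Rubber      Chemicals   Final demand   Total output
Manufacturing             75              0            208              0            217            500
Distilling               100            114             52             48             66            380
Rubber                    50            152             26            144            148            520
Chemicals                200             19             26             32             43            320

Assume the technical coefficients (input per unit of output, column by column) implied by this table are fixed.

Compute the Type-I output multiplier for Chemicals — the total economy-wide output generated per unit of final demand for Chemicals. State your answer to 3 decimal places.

m_C = 3.334

Technical coefficients a_ij = z_ij / X_j:
  a_MM = 75/500 = 0.15, a_DM = 100/500 = 0.20, a_RM = 50/500 = 0.10, a_CM = 200/500 = 0.40
  a_MD = 0/380 = 0.00, a_DD = 114/380 = 0.30, a_RD = 152/380 = 0.40, a_CD = 19/380 = 0.05
  a_MR = 208/520 = 0.40, a_DR = 52/520 = 0.10, a_RR = 26/520 = 0.05, a_CR = 26/520 = 0.05
  a_MC = 0/320 = 0.00, a_DC = 48/320 = 0.15, a_RC = 144/320 = 0.45, a_CC = 32/320 = 0.10
I − A =
  [   0.85     0.00    -0.40     0.00]
  [  -0.20     0.70    -0.10    -0.15]
  [  -0.10    -0.40     0.95    -0.45]
  [  -0.40    -0.05    -0.05     0.90]
Compute the cofactors C_ij = (−1)^(i+j)·(3×3 minor ij) of I−A; the adjugate is their transpose:
adj(I−A) = Cᵀ =
  [ 0.534375   0.153000   0.249000   0.150000]
  [ 0.251250   0.599625   0.178875   0.189375]
  [ 0.288750   0.325125   0.529125   0.318750]
  [ 0.267500   0.119375   0.150000   0.471250]
det(I−A) = Σ_j (I−A)_1j·C_1j = (0.85)(0.534375) + (0.00)(0.251250) + (-0.40)(0.288750) + (0.00)(0.267500) = 0.33871875
(I − A)⁻¹ = adj(I−A) / det(I−A) ≈
  [   1.5776     0.4517     0.7351     0.4428]
  [   0.7418     1.7703     0.5281     0.5591]
  [   0.8525     0.9599     1.5621     0.9410]
  [   0.7897     0.3524     0.4428     1.3913]
The output multiplier for sector j is the column-j sum of the Leontief inverse (I − A)⁻¹ = adj(I−A) / det(I−A).
Column C of adj(I−A): (0.150000, 0.189375, 0.318750, 0.471250); det(I−A) = 0.33871875.
m_C = (0.150000 + 0.189375 + 0.318750 + 0.471250) / 0.33871875 = 1.129375 / 0.33871875 ≈ 3.334.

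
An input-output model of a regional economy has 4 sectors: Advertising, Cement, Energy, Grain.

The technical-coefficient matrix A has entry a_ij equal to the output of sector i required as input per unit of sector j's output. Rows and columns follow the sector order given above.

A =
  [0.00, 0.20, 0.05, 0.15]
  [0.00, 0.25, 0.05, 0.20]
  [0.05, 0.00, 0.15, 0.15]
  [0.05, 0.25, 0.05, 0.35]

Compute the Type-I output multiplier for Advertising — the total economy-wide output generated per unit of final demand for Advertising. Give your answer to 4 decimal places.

I − A =
  [   1.00    -0.20    -0.05    -0.15]
  [   0.00     0.75    -0.05    -0.20]
  [  -0.05     0.00     0.85    -0.15]
  [  -0.05    -0.25    -0.05     0.65]
Compute the cofactors C_ij = (−1)^(i+j)·(3×3 minor ij) of I−A; the adjugate is their transpose:
adj(I−A) = Cᵀ =
  [ 0.364375   0.142750   0.037875   0.136750]
  [ 0.011000   0.536250   0.042625   0.177375]
  [ 0.027500   0.047375   0.429875   0.120125]
  [ 0.034375   0.220875   0.052375   0.635125]
det(I−A) = Σ_j (I−A)_1j·C_1j = (1.00)(0.364375) + (-0.20)(0.011000) + (-0.05)(0.027500) + (-0.15)(0.034375) = 0.35564375
(I − A)⁻¹ = adj(I−A) / det(I−A) ≈
  [   1.02455     0.40138     0.10650     0.38451]
  [   0.03093     1.50783     0.11985     0.49874]
  [   0.07732     0.13321     1.20872     0.33777]
  [   0.09666     0.62106     0.14727     1.78585]
The output multiplier for sector j is the column-j sum of the Leontief inverse (I − A)⁻¹ = adj(I−A) / det(I−A).
Column A of adj(I−A): (0.364375, 0.011000, 0.027500, 0.034375); det(I−A) = 0.35564375.
m_A = (0.364375 + 0.011000 + 0.027500 + 0.034375) / 0.35564375 = 0.43725 / 0.35564375 ≈ 1.2295.

m_A = 1.2295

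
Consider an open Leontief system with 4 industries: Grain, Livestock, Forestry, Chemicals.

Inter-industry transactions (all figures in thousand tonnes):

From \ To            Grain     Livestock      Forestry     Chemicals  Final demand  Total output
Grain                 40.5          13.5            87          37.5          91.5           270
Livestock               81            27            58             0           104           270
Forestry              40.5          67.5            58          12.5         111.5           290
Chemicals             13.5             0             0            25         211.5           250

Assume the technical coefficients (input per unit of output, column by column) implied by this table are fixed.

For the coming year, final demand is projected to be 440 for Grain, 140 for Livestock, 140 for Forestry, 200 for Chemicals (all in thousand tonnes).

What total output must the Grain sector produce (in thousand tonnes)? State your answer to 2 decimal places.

x_1 = 771.71

Technical coefficients a_ij = z_ij / X_j:
  a_11 = 40.5/270 = 0.15, a_21 = 81/270 = 0.30, a_31 = 40.5/270 = 0.15, a_41 = 13.5/270 = 0.05
  a_12 = 13.5/270 = 0.05, a_22 = 27/270 = 0.10, a_32 = 67.5/270 = 0.25, a_42 = 0/270 = 0.00
  a_13 = 87/290 = 0.30, a_23 = 58/290 = 0.20, a_33 = 58/290 = 0.20, a_43 = 0/290 = 0.00
  a_14 = 37.5/250 = 0.15, a_24 = 0/250 = 0.00, a_34 = 12.5/250 = 0.05, a_44 = 25/250 = 0.10
I − A =
  [   0.85    -0.05    -0.30    -0.15]
  [  -0.30     0.90    -0.20     0.00]
  [  -0.15    -0.25     0.80    -0.05]
  [  -0.05     0.00     0.00     0.90]
Compute the cofactors C_ij = (−1)^(i+j)·(3×3 minor ij) of I−A; the adjugate is their transpose:
adj(I−A) = Cᵀ =
  [ 0.60300   0.10350   0.25200   0.11450]
  [ 0.24350   0.56475   0.23250   0.05350]
  [ 0.19125   0.19625   0.66825   0.06900]
  [ 0.03350   0.00575   0.01400   0.49300]
det(I−A) = Σ_j (I−A)_1j·C_1j = (0.85)(0.60300) + (-0.05)(0.24350) + (-0.30)(0.19125) + (-0.15)(0.03350) = 0.437975
(I − A)⁻¹ = adj(I−A) / det(I−A) ≈
  [   1.3768     0.2363     0.5754     0.2614]
  [   0.5560     1.2895     0.5309     0.1222]
  [   0.4367     0.4481     1.5258     0.1575]
  [   0.0765     0.0131     0.0320     1.1256]
x = (I − A)⁻¹ d = adj(I−A)·d / det(I−A), with det(I−A) = 0.437975:
  x_1 = (0.60300·440 + 0.10350·140 + 0.25200·140 + 0.11450·200) / 0.437975 = 337.99 / 0.437975 ≈ 771.71
  x_2 = (0.24350·440 + 0.56475·140 + 0.23250·140 + 0.05350·200) / 0.437975 = 229.455 / 0.437975 ≈ 523.90
  x_3 = (0.19125·440 + 0.19625·140 + 0.66825·140 + 0.06900·200) / 0.437975 = 218.98 / 0.437975 ≈ 499.98
  x_4 = (0.03350·440 + 0.00575·140 + 0.01400·140 + 0.49300·200) / 0.437975 = 116.105 / 0.437975 ≈ 265.10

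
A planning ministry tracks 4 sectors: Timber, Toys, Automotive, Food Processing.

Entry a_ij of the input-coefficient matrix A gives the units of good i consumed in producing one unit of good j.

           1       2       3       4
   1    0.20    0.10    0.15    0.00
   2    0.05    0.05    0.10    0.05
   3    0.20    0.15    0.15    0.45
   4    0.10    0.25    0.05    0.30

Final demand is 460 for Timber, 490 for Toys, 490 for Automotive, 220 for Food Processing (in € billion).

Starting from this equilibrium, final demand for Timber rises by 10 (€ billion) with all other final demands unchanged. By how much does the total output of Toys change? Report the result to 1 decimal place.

Δx_2 = 1.4

I − A =
  [   0.80    -0.10    -0.15     0.00]
  [  -0.05     0.95    -0.10    -0.05]
  [  -0.20    -0.15     0.85    -0.45]
  [  -0.10    -0.25    -0.05     0.70]
Compute the cofactors C_ij = (−1)^(i+j)·(3×3 minor ij) of I−A; the adjugate is their transpose:
adj(I−A) = Cᵀ =
  [ 0.511125   0.089875   0.105125   0.074000]
  [ 0.051875   0.430250   0.064000   0.071875]
  [ 0.184875   0.192500   0.518000   0.346750]
  [ 0.104750   0.180250   0.074875   0.598125]
det(I−A) = Σ_j (I−A)_1j·C_1j = (0.80)(0.511125) + (-0.10)(0.051875) + (-0.15)(0.184875) + (0.00)(0.104750) = 0.37598125
(I − A)⁻¹ = adj(I−A) / det(I−A) ≈
  [   1.3594     0.2390     0.2796     0.1968]
  [   0.1380     1.1443     0.1702     0.1912]
  [   0.4917     0.5120     1.3777     0.9223]
  [   0.2786     0.4794     0.1991     1.5908]
Δx = (I − A)⁻¹ Δd with Δd having +10 in the Timber component and 0 elsewhere.
So Δx_2 = L_21 · (+10), where L_21 = adj(I−A)_21 / det(I−A) = 0.051875 / 0.37598125.
Δx_2 = 0.051875 × (+10) / 0.37598125 = 0.51875 / 0.37598125 ≈ 1.4.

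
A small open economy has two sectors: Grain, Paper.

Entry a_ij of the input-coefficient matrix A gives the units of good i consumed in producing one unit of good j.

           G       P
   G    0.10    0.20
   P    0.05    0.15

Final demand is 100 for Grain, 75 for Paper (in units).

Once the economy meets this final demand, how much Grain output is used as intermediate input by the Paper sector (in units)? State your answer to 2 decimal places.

I − A =
  [   0.90    -0.20]
  [  -0.05     0.85]
det(I−A) = (0.90)(0.85) − (-0.20)(-0.05) = 0.7550
adj(I−A) = [[0.85, 0.20], [0.05, 0.90]]
(I − A)⁻¹ = adj(I−A) / det(I−A) ≈
  [   1.1258     0.2649]
  [   0.0662     1.1921]
First solve x = (I − A)⁻¹ d = adj(I−A)·d / det(I−A); in particular x_P = (0.05·100 + 0.90·75) / 0.7550 = 72.50 / 0.7550 ≈ 96.0265.
Intermediate flow from G to P: z_GP = a_GP · x_P = 0.20 × 72.50 / 0.7550 = 14.50 / 0.7550 ≈ 19.21.

z_GP = 19.21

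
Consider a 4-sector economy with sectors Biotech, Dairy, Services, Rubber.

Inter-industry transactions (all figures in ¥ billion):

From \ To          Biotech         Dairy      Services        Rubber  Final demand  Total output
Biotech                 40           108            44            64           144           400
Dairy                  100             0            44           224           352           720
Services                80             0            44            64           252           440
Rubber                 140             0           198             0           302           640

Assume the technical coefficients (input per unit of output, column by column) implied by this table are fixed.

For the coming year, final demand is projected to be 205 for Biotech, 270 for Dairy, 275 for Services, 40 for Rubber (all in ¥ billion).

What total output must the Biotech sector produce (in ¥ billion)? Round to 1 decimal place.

Technical coefficients a_ij = z_ij / X_j:
  a_BB = 40/400 = 0.10, a_DB = 100/400 = 0.25, a_SB = 80/400 = 0.20, a_RB = 140/400 = 0.35
  a_BD = 108/720 = 0.15, a_DD = 0/720 = 0.00, a_SD = 0/720 = 0.00, a_RD = 0/720 = 0.00
  a_BS = 44/440 = 0.10, a_DS = 44/440 = 0.10, a_SS = 44/440 = 0.10, a_RS = 198/440 = 0.45
  a_BR = 64/640 = 0.10, a_DR = 224/640 = 0.35, a_SR = 64/640 = 0.10, a_RR = 0/640 = 0.00
I − A =
  [   0.90    -0.15    -0.10    -0.10]
  [  -0.25     1.00    -0.10    -0.35]
  [  -0.20     0.00     0.90    -0.10]
  [  -0.35     0.00    -0.45     1.00]
Compute the cofactors C_ij = (−1)^(i+j)·(3×3 minor ij) of I−A; the adjugate is their transpose:
adj(I−A) = Cᵀ =
  [ 0.855000   0.128250   0.183625   0.148750]
  [ 0.379000   0.705500   0.276750   0.312500]
  [ 0.235000   0.035250   0.809125   0.116750]
  [ 0.405000   0.060750   0.428375   0.753250]
det(I−A) = Σ_j (I−A)_1j·C_1j = (0.90)(0.855000) + (-0.15)(0.379000) + (-0.10)(0.235000) + (-0.10)(0.405000) = 0.64865
(I − A)⁻¹ = adj(I−A) / det(I−A) ≈
  [   1.3181     0.1977     0.2831     0.2293]
  [   0.5843     1.0876     0.4267     0.4818]
  [   0.3623     0.0543     1.2474     0.1800]
  [   0.6244     0.0937     0.6604     1.1613]
x = (I − A)⁻¹ d = adj(I−A)·d / det(I−A), with det(I−A) = 0.64865:
  x_B = (0.855000·205 + 0.128250·270 + 0.183625·275 + 0.148750·40) / 0.64865 = 266.349375 / 0.64865 ≈ 410.6
  x_D = (0.379000·205 + 0.705500·270 + 0.276750·275 + 0.312500·40) / 0.64865 = 356.78625 / 0.64865 ≈ 550.0
  x_S = (0.235000·205 + 0.035250·270 + 0.809125·275 + 0.116750·40) / 0.64865 = 284.871875 / 0.64865 ≈ 439.2
  x_R = (0.405000·205 + 0.060750·270 + 0.428375·275 + 0.753250·40) / 0.64865 = 247.360625 / 0.64865 ≈ 381.3

x_B = 410.6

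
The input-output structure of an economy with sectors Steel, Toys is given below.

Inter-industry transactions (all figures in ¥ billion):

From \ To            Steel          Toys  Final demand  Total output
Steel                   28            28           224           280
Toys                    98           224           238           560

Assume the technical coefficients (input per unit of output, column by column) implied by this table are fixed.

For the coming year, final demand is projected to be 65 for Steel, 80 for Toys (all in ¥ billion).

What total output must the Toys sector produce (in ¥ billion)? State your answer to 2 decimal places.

Technical coefficients a_ij = z_ij / X_j:
  a_SS = 28/280 = 0.10, a_TS = 98/280 = 0.35
  a_ST = 28/560 = 0.05, a_TT = 224/560 = 0.40
I − A =
  [   0.90    -0.05]
  [  -0.35     0.60]
det(I−A) = (0.90)(0.60) − (-0.05)(-0.35) = 0.5225
adj(I−A) = [[0.60, 0.05], [0.35, 0.90]]
(I − A)⁻¹ = adj(I−A) / det(I−A) ≈
  [   1.1483     0.0957]
  [   0.6699     1.7225]
x = (I − A)⁻¹ d = adj(I−A)·d / det(I−A), with det(I−A) = 0.5225:
  x_S = (0.60·65 + 0.05·80) / 0.5225 = 43.00 / 0.5225 ≈ 82.30
  x_T = (0.35·65 + 0.90·80) / 0.5225 = 94.75 / 0.5225 ≈ 181.34

x_T = 181.34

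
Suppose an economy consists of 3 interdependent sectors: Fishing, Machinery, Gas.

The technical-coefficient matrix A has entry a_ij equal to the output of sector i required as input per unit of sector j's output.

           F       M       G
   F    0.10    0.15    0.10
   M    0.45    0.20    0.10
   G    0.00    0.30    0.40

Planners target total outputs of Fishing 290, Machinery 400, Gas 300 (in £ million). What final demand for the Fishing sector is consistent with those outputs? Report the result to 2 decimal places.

I − A =
  [   0.90    -0.15    -0.10]
  [  -0.45     0.80    -0.10]
  [   0.00    -0.30     0.60]
d = (I − A) x:
  d_F = (+0.90)·290 + (-0.15)·400 + (-0.10)·300 = 171.00
  d_M = (-0.45)·290 + (+0.80)·400 + (-0.10)·300 = 159.50
  d_G = (+0.00)·290 + (-0.30)·400 + (+0.60)·300 = 60.00

d_F = 171.00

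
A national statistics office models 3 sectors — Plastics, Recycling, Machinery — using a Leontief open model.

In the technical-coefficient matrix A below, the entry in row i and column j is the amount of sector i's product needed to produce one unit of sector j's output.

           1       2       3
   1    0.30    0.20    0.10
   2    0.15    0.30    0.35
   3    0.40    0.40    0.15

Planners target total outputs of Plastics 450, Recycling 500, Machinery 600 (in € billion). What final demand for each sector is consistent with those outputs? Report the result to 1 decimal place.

I − A =
  [   0.70    -0.20    -0.10]
  [  -0.15     0.70    -0.35]
  [  -0.40    -0.40     0.85]
d = (I − A) x:
  d_1 = (+0.70)·450 + (-0.20)·500 + (-0.10)·600 = 155.0
  d_2 = (-0.15)·450 + (+0.70)·500 + (-0.35)·600 = 72.5
  d_3 = (-0.40)·450 + (-0.40)·500 + (+0.85)·600 = 130.0

d_1 = 155.0, d_2 = 72.5, d_3 = 130.0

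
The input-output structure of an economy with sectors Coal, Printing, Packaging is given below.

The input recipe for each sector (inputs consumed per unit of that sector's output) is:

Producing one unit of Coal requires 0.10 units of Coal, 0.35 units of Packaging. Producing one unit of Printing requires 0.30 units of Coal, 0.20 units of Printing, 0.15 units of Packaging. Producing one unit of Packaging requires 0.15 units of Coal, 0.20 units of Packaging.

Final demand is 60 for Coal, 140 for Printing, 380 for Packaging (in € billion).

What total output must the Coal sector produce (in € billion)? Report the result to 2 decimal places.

x_1 = 226.12

I − A =
  [   0.90    -0.30    -0.15]
  [   0.00     0.80     0.00]
  [  -0.35    -0.15     0.80]
Cofactors of I−A, C_ij = (−1)^(i+j)·(minor ij) (rows/columns in the sector order above):
  C_11 = (0.80)(0.80) − (0.00)(-0.15) = 0.6400
  C_12 = −[(0.00)(0.80) − (0.00)(-0.35)] = 0.0000
  C_13 = (0.00)(-0.15) − (0.80)(-0.35) = 0.2800
  C_21 = −[(-0.30)(0.80) − (-0.15)(-0.15)] = 0.2625
  C_22 = (0.90)(0.80) − (-0.15)(-0.35) = 0.6675
  C_23 = −[(0.90)(-0.15) − (-0.30)(-0.35)] = 0.2400
  C_31 = (-0.30)(0.00) − (-0.15)(0.80) = 0.1200
  C_32 = −[(0.90)(0.00) − (-0.15)(0.00)] = 0.0000
  C_33 = (0.90)(0.80) − (-0.30)(0.00) = 0.7200
det(I−A) = Σ_j (I−A)_1j·C_1j = (0.90)(0.6400) + (-0.30)(0.0000) + (-0.15)(0.2800) = 0.5340
adj(I−A) = Cᵀ =
  [ 0.6400   0.2625   0.1200]
  [ 0.0000   0.6675   0.0000]
  [ 0.2800   0.2400   0.7200]
(I − A)⁻¹ = adj(I−A) / det(I−A) ≈
  [   1.1985     0.4916     0.2247]
  [   0.0000     1.2500     0.0000]
  [   0.5243     0.4494     1.3483]
x = (I − A)⁻¹ d = adj(I−A)·d / det(I−A), with det(I−A) = 0.5340:
  x_1 = (0.6400·60 + 0.2625·140 + 0.1200·380) / 0.5340 = 120.75 / 0.5340 ≈ 226.12
  x_2 = (0.0000·60 + 0.6675·140 + 0.0000·380) / 0.5340 = 93.45 / 0.5340 = 175.00
  x_3 = (0.2800·60 + 0.2400·140 + 0.7200·380) / 0.5340 = 324.00 / 0.5340 ≈ 606.74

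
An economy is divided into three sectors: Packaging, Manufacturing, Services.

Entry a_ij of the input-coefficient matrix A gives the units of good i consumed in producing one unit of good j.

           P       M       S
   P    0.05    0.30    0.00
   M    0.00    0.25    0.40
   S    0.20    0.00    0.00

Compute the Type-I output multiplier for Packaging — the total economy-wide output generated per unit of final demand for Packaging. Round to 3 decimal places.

I − A =
  [   0.95    -0.30     0.00]
  [   0.00     0.75    -0.40]
  [  -0.20     0.00     1.00]
Cofactors of I−A, C_ij = (−1)^(i+j)·(minor ij) (rows/columns in the sector order above):
  C_11 = (0.75)(1.00) − (-0.40)(0.00) = 0.7500
  C_12 = −[(0.00)(1.00) − (-0.40)(-0.20)] = 0.0800
  C_13 = (0.00)(0.00) − (0.75)(-0.20) = 0.1500
  C_21 = −[(-0.30)(1.00) − (0.00)(0.00)] = 0.3000
  C_22 = (0.95)(1.00) − (0.00)(-0.20) = 0.9500
  C_23 = −[(0.95)(0.00) − (-0.30)(-0.20)] = 0.0600
  C_31 = (-0.30)(-0.40) − (0.00)(0.75) = 0.1200
  C_32 = −[(0.95)(-0.40) − (0.00)(0.00)] = 0.3800
  C_33 = (0.95)(0.75) − (-0.30)(0.00) = 0.7125
det(I−A) = Σ_j (I−A)_1j·C_1j = (0.95)(0.7500) + (-0.30)(0.0800) + (0.00)(0.1500) = 0.6885
adj(I−A) = Cᵀ =
  [ 0.7500   0.3000   0.1200]
  [ 0.0800   0.9500   0.3800]
  [ 0.1500   0.0600   0.7125]
(I − A)⁻¹ = adj(I−A) / det(I−A) ≈
  [   1.0893     0.4357     0.1743]
  [   0.1162     1.3798     0.5519]
  [   0.2179     0.0871     1.0349]
The output multiplier for sector j is the column-j sum of the Leontief inverse (I − A)⁻¹ = adj(I−A) / det(I−A).
Column P of adj(I−A): (0.7500, 0.0800, 0.1500); det(I−A) = 0.6885.
m_P = (0.7500 + 0.0800 + 0.1500) / 0.6885 = 0.98 / 0.6885 ≈ 1.423.

m_P = 1.423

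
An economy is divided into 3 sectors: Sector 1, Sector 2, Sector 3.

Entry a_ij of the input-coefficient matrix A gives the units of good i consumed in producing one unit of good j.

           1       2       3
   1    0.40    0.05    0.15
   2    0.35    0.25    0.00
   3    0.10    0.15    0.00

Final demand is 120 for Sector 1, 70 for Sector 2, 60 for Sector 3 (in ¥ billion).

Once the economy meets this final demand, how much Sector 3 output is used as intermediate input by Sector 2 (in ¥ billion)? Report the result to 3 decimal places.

I − A =
  [   0.60    -0.05    -0.15]
  [  -0.35     0.75     0.00]
  [  -0.10    -0.15     1.00]
Cofactors of I−A, C_ij = (−1)^(i+j)·(minor ij) (rows/columns in the sector order above):
  C_11 = (0.75)(1.00) − (0.00)(-0.15) = 0.7500
  C_12 = −[(-0.35)(1.00) − (0.00)(-0.10)] = 0.3500
  C_13 = (-0.35)(-0.15) − (0.75)(-0.10) = 0.1275
  C_21 = −[(-0.05)(1.00) − (-0.15)(-0.15)] = 0.0725
  C_22 = (0.60)(1.00) − (-0.15)(-0.10) = 0.5850
  C_23 = −[(0.60)(-0.15) − (-0.05)(-0.10)] = 0.0950
  C_31 = (-0.05)(0.00) − (-0.15)(0.75) = 0.1125
  C_32 = −[(0.60)(0.00) − (-0.15)(-0.35)] = 0.0525
  C_33 = (0.60)(0.75) − (-0.05)(-0.35) = 0.4325
det(I−A) = Σ_j (I−A)_1j·C_1j = (0.60)(0.7500) + (-0.05)(0.3500) + (-0.15)(0.1275) = 0.413375
adj(I−A) = Cᵀ =
  [ 0.7500   0.0725   0.1125]
  [ 0.3500   0.5850   0.0525]
  [ 0.1275   0.0950   0.4325]
(I − A)⁻¹ = adj(I−A) / det(I−A) ≈
  [   1.8143     0.1754     0.2721]
  [   0.8467     1.4152     0.1270]
  [   0.3084     0.2298     1.0463]
First solve x = (I − A)⁻¹ d = adj(I−A)·d / det(I−A); in particular x_2 = (0.3500·120 + 0.5850·70 + 0.0525·60) / 0.413375 = 86.10 / 0.413375 ≈ 208.28546.
Intermediate flow from 3 to 2: z_32 = a_32 · x_2 = 0.15 × 86.10 / 0.413375 = 12.915 / 0.413375 ≈ 31.243.

z_32 = 31.243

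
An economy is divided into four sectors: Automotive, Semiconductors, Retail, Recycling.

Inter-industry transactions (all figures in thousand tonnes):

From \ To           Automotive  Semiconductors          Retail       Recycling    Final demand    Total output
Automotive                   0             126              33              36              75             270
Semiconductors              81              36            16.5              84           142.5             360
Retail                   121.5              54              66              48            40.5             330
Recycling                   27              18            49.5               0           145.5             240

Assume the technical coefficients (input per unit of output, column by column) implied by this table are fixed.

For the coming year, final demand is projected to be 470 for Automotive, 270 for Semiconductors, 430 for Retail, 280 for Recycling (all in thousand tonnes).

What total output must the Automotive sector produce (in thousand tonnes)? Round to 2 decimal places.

x_1 = 1065.84

Technical coefficients a_ij = z_ij / X_j:
  a_11 = 0/270 = 0.00, a_21 = 81/270 = 0.30, a_31 = 121.5/270 = 0.45, a_41 = 27/270 = 0.10
  a_12 = 126/360 = 0.35, a_22 = 36/360 = 0.10, a_32 = 54/360 = 0.15, a_42 = 18/360 = 0.05
  a_13 = 33/330 = 0.10, a_23 = 16.5/330 = 0.05, a_33 = 66/330 = 0.20, a_43 = 49.5/330 = 0.15
  a_14 = 36/240 = 0.15, a_24 = 84/240 = 0.35, a_34 = 48/240 = 0.20, a_44 = 0/240 = 0.00
I − A =
  [   1.00    -0.35    -0.10    -0.15]
  [  -0.30     0.90    -0.05    -0.35]
  [  -0.45    -0.15     0.80    -0.20]
  [  -0.10    -0.05    -0.15     1.00]
Compute the cofactors C_ij = (−1)^(i+j)·(3×3 minor ij) of I−A; the adjugate is their transpose:
adj(I−A) = Cᵀ =
  [ 0.663125   0.294875   0.144750   0.231625]
  [ 0.306125   0.700875   0.142000   0.319625]
  [ 0.468375   0.325625   0.749500   0.334125]
  [ 0.151875   0.113375   0.134000   0.575625]
det(I−A) = Σ_j (I−A)_1j·C_1j = (1.00)(0.663125) + (-0.35)(0.306125) + (-0.10)(0.468375) + (-0.15)(0.151875) = 0.4863625
(I − A)⁻¹ = adj(I−A) / det(I−A) ≈
  [   1.3634     0.6063     0.2976     0.4762]
  [   0.6294     1.4411     0.2920     0.6572]
  [   0.9630     0.6695     1.5410     0.6870]
  [   0.3123     0.2331     0.2755     1.1835]
x = (I − A)⁻¹ d = adj(I−A)·d / det(I−A), with det(I−A) = 0.4863625:
  x_1 = (0.663125·470 + 0.294875·270 + 0.144750·430 + 0.231625·280) / 0.4863625 = 518.3825 / 0.4863625 ≈ 1065.84
  x_2 = (0.306125·470 + 0.700875·270 + 0.142000·430 + 0.319625·280) / 0.4863625 = 483.67 / 0.4863625 ≈ 994.46
  x_3 = (0.468375·470 + 0.325625·270 + 0.749500·430 + 0.334125·280) / 0.4863625 = 723.895 / 0.4863625 ≈ 1488.39
  x_4 = (0.151875·470 + 0.113375·270 + 0.134000·430 + 0.575625·280) / 0.4863625 = 320.7875 / 0.4863625 ≈ 659.56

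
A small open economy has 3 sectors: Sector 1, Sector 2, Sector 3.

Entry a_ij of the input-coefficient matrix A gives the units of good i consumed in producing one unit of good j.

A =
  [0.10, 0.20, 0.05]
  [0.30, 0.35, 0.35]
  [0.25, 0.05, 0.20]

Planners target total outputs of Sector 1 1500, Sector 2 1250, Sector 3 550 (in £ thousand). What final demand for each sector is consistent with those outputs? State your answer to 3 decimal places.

I − A =
  [   0.90    -0.20    -0.05]
  [  -0.30     0.65    -0.35]
  [  -0.25    -0.05     0.80]
d = (I − A) x:
  d_1 = (+0.90)·1500 + (-0.20)·1250 + (-0.05)·550 = 1072.500
  d_2 = (-0.30)·1500 + (+0.65)·1250 + (-0.35)·550 = 170.000
  d_3 = (-0.25)·1500 + (-0.05)·1250 + (+0.80)·550 = 2.500

d_1 = 1072.500, d_2 = 170.000, d_3 = 2.500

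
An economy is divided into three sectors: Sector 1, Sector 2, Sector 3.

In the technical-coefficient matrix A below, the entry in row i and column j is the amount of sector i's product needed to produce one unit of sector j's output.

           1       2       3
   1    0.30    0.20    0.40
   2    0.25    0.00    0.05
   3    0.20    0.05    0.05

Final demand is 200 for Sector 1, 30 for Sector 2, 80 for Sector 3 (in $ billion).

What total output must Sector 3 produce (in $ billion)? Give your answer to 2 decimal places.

I − A =
  [   0.70    -0.20    -0.40]
  [  -0.25     1.00    -0.05]
  [  -0.20    -0.05     0.95]
Cofactors of I−A, C_ij = (−1)^(i+j)·(minor ij) (rows/columns in the sector order above):
  C_11 = (1.00)(0.95) − (-0.05)(-0.05) = 0.9475
  C_12 = −[(-0.25)(0.95) − (-0.05)(-0.20)] = 0.2475
  C_13 = (-0.25)(-0.05) − (1.00)(-0.20) = 0.2125
  C_21 = −[(-0.20)(0.95) − (-0.40)(-0.05)] = 0.2100
  C_22 = (0.70)(0.95) − (-0.40)(-0.20) = 0.5850
  C_23 = −[(0.70)(-0.05) − (-0.20)(-0.20)] = 0.0750
  C_31 = (-0.20)(-0.05) − (-0.40)(1.00) = 0.4100
  C_32 = −[(0.70)(-0.05) − (-0.40)(-0.25)] = 0.1350
  C_33 = (0.70)(1.00) − (-0.20)(-0.25) = 0.6500
det(I−A) = Σ_j (I−A)_1j·C_1j = (0.70)(0.9475) + (-0.20)(0.2475) + (-0.40)(0.2125) = 0.52875
adj(I−A) = Cᵀ =
  [ 0.9475   0.2100   0.4100]
  [ 0.2475   0.5850   0.1350]
  [ 0.2125   0.0750   0.6500]
(I − A)⁻¹ = adj(I−A) / det(I−A) ≈
  [   1.7920     0.3972     0.7754]
  [   0.4681     1.1064     0.2553]
  [   0.4019     0.1418     1.2293]
x = (I − A)⁻¹ d = adj(I−A)·d / det(I−A), with det(I−A) = 0.52875:
  x_1 = (0.9475·200 + 0.2100·30 + 0.4100·80) / 0.52875 = 228.60 / 0.52875 ≈ 432.34
  x_2 = (0.2475·200 + 0.5850·30 + 0.1350·80) / 0.52875 = 77.85 / 0.52875 ≈ 147.23
  x_3 = (0.2125·200 + 0.0750·30 + 0.6500·80) / 0.52875 = 96.75 / 0.52875 ≈ 182.98

x_3 = 182.98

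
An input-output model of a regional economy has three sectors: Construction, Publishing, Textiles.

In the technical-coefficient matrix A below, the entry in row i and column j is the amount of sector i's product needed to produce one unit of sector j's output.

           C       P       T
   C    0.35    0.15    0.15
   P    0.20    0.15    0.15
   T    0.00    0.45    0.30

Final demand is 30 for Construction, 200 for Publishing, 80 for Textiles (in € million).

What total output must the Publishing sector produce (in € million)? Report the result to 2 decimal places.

I − A =
  [   0.65    -0.15    -0.15]
  [  -0.20     0.85    -0.15]
  [   0.00    -0.45     0.70]
Cofactors of I−A, C_ij = (−1)^(i+j)·(minor ij) (rows/columns in the sector order above):
  C_11 = (0.85)(0.70) − (-0.15)(-0.45) = 0.5275
  C_12 = −[(-0.20)(0.70) − (-0.15)(0.00)] = 0.1400
  C_13 = (-0.20)(-0.45) − (0.85)(0.00) = 0.0900
  C_21 = −[(-0.15)(0.70) − (-0.15)(-0.45)] = 0.1725
  C_22 = (0.65)(0.70) − (-0.15)(0.00) = 0.4550
  C_23 = −[(0.65)(-0.45) − (-0.15)(0.00)] = 0.2925
  C_31 = (-0.15)(-0.15) − (-0.15)(0.85) = 0.1500
  C_32 = −[(0.65)(-0.15) − (-0.15)(-0.20)] = 0.1275
  C_33 = (0.65)(0.85) − (-0.15)(-0.20) = 0.5225
det(I−A) = Σ_j (I−A)_1j·C_1j = (0.65)(0.5275) + (-0.15)(0.1400) + (-0.15)(0.0900) = 0.308375
adj(I−A) = Cᵀ =
  [ 0.5275   0.1725   0.1500]
  [ 0.1400   0.4550   0.1275]
  [ 0.0900   0.2925   0.5225]
(I − A)⁻¹ = adj(I−A) / det(I−A) ≈
  [   1.7106     0.5594     0.4864]
  [   0.4540     1.4755     0.4135]
  [   0.2919     0.9485     1.6944]
x = (I − A)⁻¹ d = adj(I−A)·d / det(I−A), with det(I−A) = 0.308375:
  x_C = (0.5275·30 + 0.1725·200 + 0.1500·80) / 0.308375 = 62.325 / 0.308375 ≈ 202.11
  x_P = (0.1400·30 + 0.4550·200 + 0.1275·80) / 0.308375 = 105.40 / 0.308375 ≈ 341.79
  x_T = (0.0900·30 + 0.2925·200 + 0.5225·80) / 0.308375 = 103.00 / 0.308375 ≈ 334.01

x_P = 341.79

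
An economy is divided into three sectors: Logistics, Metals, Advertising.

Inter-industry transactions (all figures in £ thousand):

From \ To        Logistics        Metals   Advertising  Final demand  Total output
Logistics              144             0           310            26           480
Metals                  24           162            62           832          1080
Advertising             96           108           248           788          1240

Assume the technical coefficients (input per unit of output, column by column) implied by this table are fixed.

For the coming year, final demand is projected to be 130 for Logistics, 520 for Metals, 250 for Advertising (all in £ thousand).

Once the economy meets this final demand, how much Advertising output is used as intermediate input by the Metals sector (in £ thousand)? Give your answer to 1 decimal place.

Technical coefficients a_ij = z_ij / X_j:
  a_11 = 144/480 = 0.30, a_21 = 24/480 = 0.05, a_31 = 96/480 = 0.20
  a_12 = 0/1080 = 0.00, a_22 = 162/1080 = 0.15, a_32 = 108/1080 = 0.10
  a_13 = 310/1240 = 0.25, a_23 = 62/1240 = 0.05, a_33 = 248/1240 = 0.20
I − A =
  [   0.70     0.00    -0.25]
  [  -0.05     0.85    -0.05]
  [  -0.20    -0.10     0.80]
Cofactors of I−A, C_ij = (−1)^(i+j)·(minor ij) (rows/columns in the sector order above):
  C_11 = (0.85)(0.80) − (-0.05)(-0.10) = 0.6750
  C_12 = −[(-0.05)(0.80) − (-0.05)(-0.20)] = 0.0500
  C_13 = (-0.05)(-0.10) − (0.85)(-0.20) = 0.1750
  C_21 = −[(0.00)(0.80) − (-0.25)(-0.10)] = 0.0250
  C_22 = (0.70)(0.80) − (-0.25)(-0.20) = 0.5100
  C_23 = −[(0.70)(-0.10) − (0.00)(-0.20)] = 0.0700
  C_31 = (0.00)(-0.05) − (-0.25)(0.85) = 0.2125
  C_32 = −[(0.70)(-0.05) − (-0.25)(-0.05)] = 0.0475
  C_33 = (0.70)(0.85) − (0.00)(-0.05) = 0.5950
det(I−A) = Σ_j (I−A)_1j·C_1j = (0.70)(0.6750) + (0.00)(0.0500) + (-0.25)(0.1750) = 0.42875
adj(I−A) = Cᵀ =
  [ 0.6750   0.0250   0.2125]
  [ 0.0500   0.5100   0.0475]
  [ 0.1750   0.0700   0.5950]
(I − A)⁻¹ = adj(I−A) / det(I−A) ≈
  [   1.5743     0.0583     0.4956]
  [   0.1166     1.1895     0.1108]
  [   0.4082     0.1633     1.3878]
First solve x = (I − A)⁻¹ d = adj(I−A)·d / det(I−A); in particular x_2 = (0.0500·130 + 0.5100·520 + 0.0475·250) / 0.42875 = 283.575 / 0.42875 ≈ 661.399.
Intermediate flow from 3 to 2: z_32 = a_32 · x_2 = 0.10 × 283.575 / 0.42875 = 28.3575 / 0.42875 ≈ 66.1.

z_32 = 66.1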